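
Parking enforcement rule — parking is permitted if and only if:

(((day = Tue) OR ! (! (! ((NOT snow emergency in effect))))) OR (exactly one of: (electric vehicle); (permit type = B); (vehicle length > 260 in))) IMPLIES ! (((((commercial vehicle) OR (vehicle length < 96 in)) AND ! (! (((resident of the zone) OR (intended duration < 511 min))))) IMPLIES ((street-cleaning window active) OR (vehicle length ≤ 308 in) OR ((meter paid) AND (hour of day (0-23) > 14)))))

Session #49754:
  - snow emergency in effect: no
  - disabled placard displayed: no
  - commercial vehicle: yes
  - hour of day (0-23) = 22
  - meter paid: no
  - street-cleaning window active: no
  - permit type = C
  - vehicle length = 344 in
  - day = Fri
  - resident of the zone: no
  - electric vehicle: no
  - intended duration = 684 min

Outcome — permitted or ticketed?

Atomic conditions:
  day = Tue: Fri == Tue is false
  NOT snow emergency in effect: no → true
  electric vehicle: no → false
  permit type = B: C == B is false
  vehicle length > 260 in: 344 > 260 is true
  commercial vehicle: yes → true
  vehicle length < 96 in: 344 < 96 is false
  resident of the zone: no → false
  intended duration < 511 min: 684 < 511 is false
  street-cleaning window active: no → false
  vehicle length ≤ 308 in: 344 ≤ 308 is false
  meter paid: no → false
  hour of day (0-23) > 14: 22 > 14 is true
Combine:
[1.1.2.1.1] NOT true = false
[1.1.2.1] NOT false = true
[1.1.2] NOT true = false
[1.1] false OR false = false
[1.2] exactly-one(false, false, true) = true
[1] false OR true = true
[2.1.1.1] true OR false = true
[2.1.1.2.1.1] false OR false = false
[2.1.1.2.1] NOT false = true
[2.1.1.2] NOT true = false
[2.1.1] true AND false = false
[2.1.2.3] false AND true = false
[2.1.2] false OR false OR false = false
[2.1] false → false (antecedent false ⇒ implication holds) = true
[2] NOT true = false
[root] true → false = false
Overall: false → ticketed

Ticketed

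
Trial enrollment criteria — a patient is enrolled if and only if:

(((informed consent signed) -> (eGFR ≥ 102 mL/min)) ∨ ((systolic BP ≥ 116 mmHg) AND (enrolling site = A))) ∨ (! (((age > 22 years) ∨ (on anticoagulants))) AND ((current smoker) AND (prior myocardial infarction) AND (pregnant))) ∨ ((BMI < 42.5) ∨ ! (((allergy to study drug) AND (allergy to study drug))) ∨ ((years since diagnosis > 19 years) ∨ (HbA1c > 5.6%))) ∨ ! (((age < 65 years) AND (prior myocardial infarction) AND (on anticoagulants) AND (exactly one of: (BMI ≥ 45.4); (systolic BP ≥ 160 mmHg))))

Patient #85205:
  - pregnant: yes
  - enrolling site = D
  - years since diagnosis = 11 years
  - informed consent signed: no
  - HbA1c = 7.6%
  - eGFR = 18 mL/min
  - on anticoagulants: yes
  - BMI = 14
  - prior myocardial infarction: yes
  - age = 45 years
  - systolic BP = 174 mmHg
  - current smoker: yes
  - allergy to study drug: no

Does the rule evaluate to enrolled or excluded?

Enrolled

Atomic conditions:
  informed consent signed: no → false
  eGFR ≥ 102 mL/min: 18 ≥ 102 is false
  systolic BP ≥ 116 mmHg: 174 ≥ 116 is true
  enrolling site = A: D == A is false
  age > 22 years: 45 > 22 is true
  on anticoagulants: yes → true
  current smoker: yes → true
  prior myocardial infarction: yes → true
  pregnant: yes → true
  BMI < 42.5: 14 < 42.5 is true
  allergy to study drug: no → false
  years since diagnosis > 19 years: 11 > 19 is false
  HbA1c > 5.6%: 7.6 > 5.6 is true
  age < 65 years: 45 < 65 is true
  BMI ≥ 45.4: 14 ≥ 45.4 is false
  systolic BP ≥ 160 mmHg: 174 ≥ 160 is true
Combine:
[1.1] false → false (antecedent false ⇒ implication holds) = true
[1.2] true AND false = false
[1] true OR false = true
[2.1.1] true OR true = true
[2.1] NOT true = false
[2.2] true AND true AND true = true
[2] false AND true = false
[3.2.1] false AND false = false
[3.2] NOT false = true
[3.3] false OR true = true
[3] true OR true OR true = true
[4.1.4] exactly-one(false, true) = true
[4.1] true AND true AND true AND true = true
[4] NOT true = false
[root] true OR false OR true OR false = true
Overall: true → enrolled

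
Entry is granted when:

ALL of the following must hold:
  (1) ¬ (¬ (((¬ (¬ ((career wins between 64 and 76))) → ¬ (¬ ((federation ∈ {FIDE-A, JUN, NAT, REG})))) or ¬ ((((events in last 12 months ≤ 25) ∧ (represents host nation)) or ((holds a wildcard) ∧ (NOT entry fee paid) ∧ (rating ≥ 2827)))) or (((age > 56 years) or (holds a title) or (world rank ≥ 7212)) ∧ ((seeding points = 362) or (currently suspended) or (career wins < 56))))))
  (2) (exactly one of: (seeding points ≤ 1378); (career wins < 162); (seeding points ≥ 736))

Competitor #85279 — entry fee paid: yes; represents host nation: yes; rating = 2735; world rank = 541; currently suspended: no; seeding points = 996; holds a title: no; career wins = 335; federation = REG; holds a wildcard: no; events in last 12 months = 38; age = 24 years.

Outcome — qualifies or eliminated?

Atomic conditions:
  career wins between 64 and 76: 335 in [64, 76] is false
  federation ∈ {FIDE-A, JUN, NAT, REG}: REG is in the set → true
  events in last 12 months ≤ 25: 38 ≤ 25 is false
  represents host nation: yes → true
  holds a wildcard: no → false
  NOT entry fee paid: yes → false
  rating ≥ 2827: 2735 ≥ 2827 is false
  age > 56 years: 24 > 56 is false
  holds a title: no → false
  world rank ≥ 7212: 541 ≥ 7212 is false
  seeding points = 362: 996 == 362 is false
  currently suspended: no → false
  career wins < 56: 335 < 56 is false
  seeding points ≤ 1378: 996 ≤ 1378 is true
  career wins < 162: 335 < 162 is false
  seeding points ≥ 736: 996 ≥ 736 is true
Combine:
[1.1.1.1.1.1] NOT false = true
[1.1.1.1.1] NOT true = false
[1.1.1.1.2.1] NOT true = false
[1.1.1.1.2] NOT false = true
[1.1.1.1] false → true (antecedent false ⇒ implication holds) = true
[1.1.1.2.1.1] false AND true = false
[1.1.1.2.1.2] false AND false AND false = false
[1.1.1.2.1] false OR false = false
[1.1.1.2] NOT false = true
[1.1.1.3.1] false OR false OR false = false
[1.1.1.3.2] false OR false OR false = false
[1.1.1.3] false AND false = false
[1.1.1] true OR true OR false = true
[1.1] NOT true = false
[1] NOT false = true
[2] exactly-one(true, false, true) = false
[root] true AND false = false
Overall: false → eliminated

Eliminated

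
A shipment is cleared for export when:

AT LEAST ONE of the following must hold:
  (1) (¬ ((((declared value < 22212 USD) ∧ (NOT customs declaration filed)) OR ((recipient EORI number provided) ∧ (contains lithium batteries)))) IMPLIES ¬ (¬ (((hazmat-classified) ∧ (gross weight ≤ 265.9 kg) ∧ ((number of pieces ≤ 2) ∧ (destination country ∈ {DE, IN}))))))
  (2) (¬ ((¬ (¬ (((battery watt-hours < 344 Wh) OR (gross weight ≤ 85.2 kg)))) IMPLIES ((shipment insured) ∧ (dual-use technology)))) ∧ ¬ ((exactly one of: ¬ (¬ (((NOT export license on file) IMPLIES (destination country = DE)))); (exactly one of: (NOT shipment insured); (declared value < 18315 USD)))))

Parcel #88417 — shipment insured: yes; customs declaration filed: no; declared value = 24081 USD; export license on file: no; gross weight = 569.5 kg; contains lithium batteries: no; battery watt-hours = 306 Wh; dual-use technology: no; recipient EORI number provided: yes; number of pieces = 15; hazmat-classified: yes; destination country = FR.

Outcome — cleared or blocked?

Cleared

Atomic conditions:
  declared value < 22212 USD: 24081 < 22212 is false
  NOT customs declaration filed: no → true
  recipient EORI number provided: yes → true
  contains lithium batteries: no → false
  hazmat-classified: yes → true
  gross weight ≤ 265.9 kg: 569.5 ≤ 265.9 is false
  number of pieces ≤ 2: 15 ≤ 2 is false
  destination country ∈ {DE, IN}: FR is not in the set → false
  battery watt-hours < 344 Wh: 306 < 344 is true
  gross weight ≤ 85.2 kg: 569.5 ≤ 85.2 is false
  shipment insured: yes → true
  dual-use technology: no → false
  NOT export license on file: no → true
  destination country = DE: FR == DE is false
  NOT shipment insured: yes → false
  declared value < 18315 USD: 24081 < 18315 is false
Combine:
[1.1.1.1] false AND true = false
[1.1.1.2] true AND false = false
[1.1.1] false OR false = false
[1.1] NOT false = true
[1.2.1.1.3] false AND false = false
[1.2.1.1] true AND false AND false = false
[1.2.1] NOT false = true
[1.2] NOT true = false
[1] true → false = false
[2.1.1.1.1.1] true OR false = true
[2.1.1.1.1] NOT true = false
[2.1.1.1] NOT false = true
[2.1.1.2] true AND false = false
[2.1.1] true → false = false
[2.1] NOT false = true
[2.2.1.1.1.1] true → false = false
[2.2.1.1.1] NOT false = true
[2.2.1.1] NOT true = false
[2.2.1.2] exactly-one(false, false) = false
[2.2.1] exactly-one(false, false) = false
[2.2] NOT false = true
[2] true AND true = true
[root] false OR true = true
Overall: true → cleared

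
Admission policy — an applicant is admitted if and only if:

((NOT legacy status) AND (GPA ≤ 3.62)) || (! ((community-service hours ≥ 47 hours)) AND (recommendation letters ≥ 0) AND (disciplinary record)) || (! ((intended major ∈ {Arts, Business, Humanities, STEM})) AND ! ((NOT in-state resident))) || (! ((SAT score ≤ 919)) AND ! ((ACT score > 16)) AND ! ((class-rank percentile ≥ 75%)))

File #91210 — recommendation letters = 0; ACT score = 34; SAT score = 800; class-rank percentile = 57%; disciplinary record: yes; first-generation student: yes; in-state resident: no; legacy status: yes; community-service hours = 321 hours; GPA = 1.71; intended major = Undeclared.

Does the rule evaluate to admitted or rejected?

Rejected

Atomic conditions:
  NOT legacy status: yes → false
  GPA ≤ 3.62: 1.71 ≤ 3.62 is true
  community-service hours ≥ 47 hours: 321 ≥ 47 is true
  recommendation letters ≥ 0: 0 ≥ 0 is true
  disciplinary record: yes → true
  intended major ∈ {Arts, Business, Humanities, STEM}: Undeclared is not in the set → false
  NOT in-state resident: no → true
  SAT score ≤ 919: 800 ≤ 919 is true
  ACT score > 16: 34 > 16 is true
  class-rank percentile ≥ 75%: 57 ≥ 75 is false
Combine:
[1] false AND true = false
[2.1] NOT true = false
[2] false AND true AND true = false
[3.1] NOT false = true
[3.2] NOT true = false
[3] true AND false = false
[4.1] NOT true = false
[4.2] NOT true = false
[4.3] NOT false = true
[4] false AND false AND true = false
[root] false OR false OR false OR false = false
Overall: false → rejected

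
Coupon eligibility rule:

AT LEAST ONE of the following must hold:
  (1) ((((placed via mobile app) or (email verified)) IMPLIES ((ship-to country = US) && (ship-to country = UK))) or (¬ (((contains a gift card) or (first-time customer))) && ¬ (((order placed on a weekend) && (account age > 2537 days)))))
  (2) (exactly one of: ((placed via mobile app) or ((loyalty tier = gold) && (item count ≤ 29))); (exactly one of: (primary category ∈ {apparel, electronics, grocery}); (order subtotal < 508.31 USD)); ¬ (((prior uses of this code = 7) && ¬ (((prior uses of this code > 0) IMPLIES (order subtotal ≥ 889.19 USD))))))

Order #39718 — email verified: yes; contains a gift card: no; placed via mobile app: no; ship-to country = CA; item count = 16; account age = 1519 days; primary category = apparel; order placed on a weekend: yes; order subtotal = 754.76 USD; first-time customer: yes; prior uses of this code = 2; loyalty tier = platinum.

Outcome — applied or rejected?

Atomic conditions:
  placed via mobile app: no → false
  email verified: yes → true
  ship-to country = US: CA == US is false
  ship-to country = UK: CA == UK is false
  contains a gift card: no → false
  first-time customer: yes → true
  order placed on a weekend: yes → true
  account age > 2537 days: 1519 > 2537 is false
  loyalty tier = gold: platinum == gold is false
  item count ≤ 29: 16 ≤ 29 is true
  primary category ∈ {apparel, electronics, grocery}: apparel is in the set → true
  order subtotal < 508.31 USD: 754.76 < 508.31 is false
  prior uses of this code = 7: 2 == 7 is false
  prior uses of this code > 0: 2 > 0 is true
  order subtotal ≥ 889.19 USD: 754.76 ≥ 889.19 is false
Combine:
[1.1.1] false OR true = true
[1.1.2] false AND false = false
[1.1] true → false = false
[1.2.1.1] false OR true = true
[1.2.1] NOT true = false
[1.2.2.1] true AND false = false
[1.2.2] NOT false = true
[1.2] false AND true = false
[1] false OR false = false
[2.1.2] false AND true = false
[2.1] false OR false = false
[2.2] exactly-one(true, false) = true
[2.3.1.2.1] true → false = false
[2.3.1.2] NOT false = true
[2.3.1] false AND true = false
[2.3] NOT false = true
[2] exactly-one(false, true, true) = false
[root] false OR false = false
Overall: false → rejected

Rejected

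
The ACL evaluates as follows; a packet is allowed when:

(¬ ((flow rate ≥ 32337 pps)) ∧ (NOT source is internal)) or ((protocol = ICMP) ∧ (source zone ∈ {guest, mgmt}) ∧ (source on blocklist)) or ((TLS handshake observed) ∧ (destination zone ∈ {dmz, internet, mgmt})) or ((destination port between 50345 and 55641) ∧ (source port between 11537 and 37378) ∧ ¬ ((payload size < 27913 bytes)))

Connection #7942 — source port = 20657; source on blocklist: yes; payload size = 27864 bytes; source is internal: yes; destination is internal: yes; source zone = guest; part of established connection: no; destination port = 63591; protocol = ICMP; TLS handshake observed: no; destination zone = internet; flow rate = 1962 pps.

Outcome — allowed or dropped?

Allowed

Atomic conditions:
  flow rate ≥ 32337 pps: 1962 ≥ 32337 is false
  NOT source is internal: yes → false
  protocol = ICMP: ICMP == ICMP is true
  source zone ∈ {guest, mgmt}: guest is in the set → true
  source on blocklist: yes → true
  TLS handshake observed: no → false
  destination zone ∈ {dmz, internet, mgmt}: internet is in the set → true
  destination port between 50345 and 55641: 63591 in [50345, 55641] is false
  source port between 11537 and 37378: 20657 in [11537, 37378] is true
  payload size < 27913 bytes: 27864 < 27913 is true
Combine:
[1.1] NOT false = true
[1] true AND false = false
[2] true AND true AND true = true
[3] false AND true = false
[4.3] NOT true = false
[4] false AND true AND false = false
[root] false OR true OR false OR false = true
Overall: true → allowed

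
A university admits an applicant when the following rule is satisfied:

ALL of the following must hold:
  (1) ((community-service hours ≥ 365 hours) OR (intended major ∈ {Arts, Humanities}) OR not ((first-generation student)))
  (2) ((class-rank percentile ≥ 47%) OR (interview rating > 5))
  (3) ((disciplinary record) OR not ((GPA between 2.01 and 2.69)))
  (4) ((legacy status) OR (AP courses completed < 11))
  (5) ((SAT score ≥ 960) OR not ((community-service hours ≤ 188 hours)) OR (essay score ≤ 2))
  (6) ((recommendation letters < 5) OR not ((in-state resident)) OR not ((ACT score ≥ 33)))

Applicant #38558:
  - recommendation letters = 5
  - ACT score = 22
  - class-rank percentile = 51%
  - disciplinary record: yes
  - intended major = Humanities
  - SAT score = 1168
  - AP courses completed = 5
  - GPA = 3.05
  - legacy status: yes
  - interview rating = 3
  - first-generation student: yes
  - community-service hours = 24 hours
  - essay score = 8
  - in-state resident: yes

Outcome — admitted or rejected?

Atomic conditions:
  community-service hours ≥ 365 hours: 24 ≥ 365 is false
  intended major ∈ {Arts, Humanities}: Humanities is in the set → true
  first-generation student: yes → true
  class-rank percentile ≥ 47%: 51 ≥ 47 is true
  interview rating > 5: 3 > 5 is false
  disciplinary record: yes → true
  GPA between 2.01 and 2.69: 3.05 in [2.01, 2.69] is false
  legacy status: yes → true
  AP courses completed < 11: 5 < 11 is true
  SAT score ≥ 960: 1168 ≥ 960 is true
  community-service hours ≤ 188 hours: 24 ≤ 188 is true
  essay score ≤ 2: 8 ≤ 2 is false
  recommendation letters < 5: 5 < 5 is false
  in-state resident: yes → true
  ACT score ≥ 33: 22 ≥ 33 is false
Combine:
[1.3] NOT true = false
[1] false OR true OR false = true
[2] true OR false = true
[3.2] NOT false = true
[3] true OR true = true
[4] true OR true = true
[5.2] NOT true = false
[5] true OR false OR false = true
[6.2] NOT true = false
[6.3] NOT false = true
[6] false OR false OR true = true
[root] true AND true AND true AND true AND true AND true = true
Overall: true → admitted

Admitted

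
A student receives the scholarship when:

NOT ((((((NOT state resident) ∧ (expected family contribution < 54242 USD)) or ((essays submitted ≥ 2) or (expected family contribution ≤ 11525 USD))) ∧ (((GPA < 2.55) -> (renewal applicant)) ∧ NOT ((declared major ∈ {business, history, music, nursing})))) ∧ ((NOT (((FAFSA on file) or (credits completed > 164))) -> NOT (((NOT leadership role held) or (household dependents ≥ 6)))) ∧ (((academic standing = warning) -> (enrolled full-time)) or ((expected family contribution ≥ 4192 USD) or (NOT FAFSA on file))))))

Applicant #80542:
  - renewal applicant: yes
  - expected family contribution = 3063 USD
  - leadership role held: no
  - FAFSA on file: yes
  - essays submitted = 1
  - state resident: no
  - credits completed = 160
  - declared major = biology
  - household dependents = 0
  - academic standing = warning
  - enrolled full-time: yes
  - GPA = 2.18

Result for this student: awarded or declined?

Declined

Atomic conditions:
  NOT state resident: no → true
  expected family contribution < 54242 USD: 3063 < 54242 is true
  essays submitted ≥ 2: 1 ≥ 2 is false
  expected family contribution ≤ 11525 USD: 3063 ≤ 11525 is true
  GPA < 2.55: 2.18 < 2.55 is true
  renewal applicant: yes → true
  declared major ∈ {business, history, music, nursing}: biology is not in the set → false
  FAFSA on file: yes → true
  credits completed > 164: 160 > 164 is false
  NOT leadership role held: no → true
  household dependents ≥ 6: 0 ≥ 6 is false
  academic standing = warning: warning == warning is true
  enrolled full-time: yes → true
  expected family contribution ≥ 4192 USD: 3063 ≥ 4192 is false
  NOT FAFSA on file: yes → false
Combine:
[1.1.1.1] true AND true = true
[1.1.1.2] false OR true = true
[1.1.1] true OR true = true
[1.1.2.1] true → true = true
[1.1.2.2] NOT false = true
[1.1.2] true AND true = true
[1.1] true AND true = true
[1.2.1.1.1] true OR false = true
[1.2.1.1] NOT true = false
[1.2.1.2.1] true OR false = true
[1.2.1.2] NOT true = false
[1.2.1] false → false (antecedent false ⇒ implication holds) = true
[1.2.2.1] true → true = true
[1.2.2.2] false OR false = false
[1.2.2] true OR false = true
[1.2] true AND true = true
[1] true AND true = true
[root] NOT true = false
Overall: false → declined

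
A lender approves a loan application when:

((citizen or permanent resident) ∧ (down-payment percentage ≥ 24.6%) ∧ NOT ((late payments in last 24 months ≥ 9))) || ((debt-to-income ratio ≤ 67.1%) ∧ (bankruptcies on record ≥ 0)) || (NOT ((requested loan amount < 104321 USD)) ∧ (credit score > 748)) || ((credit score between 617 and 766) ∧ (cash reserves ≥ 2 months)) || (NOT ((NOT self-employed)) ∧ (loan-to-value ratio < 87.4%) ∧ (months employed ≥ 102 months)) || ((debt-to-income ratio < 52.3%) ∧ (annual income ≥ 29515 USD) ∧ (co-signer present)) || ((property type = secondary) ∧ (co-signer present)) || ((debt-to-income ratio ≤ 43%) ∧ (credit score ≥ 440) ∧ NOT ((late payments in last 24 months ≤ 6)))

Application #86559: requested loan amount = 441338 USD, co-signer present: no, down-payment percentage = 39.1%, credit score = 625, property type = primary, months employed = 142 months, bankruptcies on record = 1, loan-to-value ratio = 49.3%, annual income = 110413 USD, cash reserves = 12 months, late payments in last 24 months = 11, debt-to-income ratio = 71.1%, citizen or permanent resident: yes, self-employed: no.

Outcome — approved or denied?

Atomic conditions:
  citizen or permanent resident: yes → true
  down-payment percentage ≥ 24.6%: 39.1 ≥ 24.6 is true
  late payments in last 24 months ≥ 9: 11 ≥ 9 is true
  debt-to-income ratio ≤ 67.1%: 71.1 ≤ 67.1 is false
  bankruptcies on record ≥ 0: 1 ≥ 0 is true
  requested loan amount < 104321 USD: 441338 < 104321 is false
  credit score > 748: 625 > 748 is false
  credit score between 617 and 766: 625 in [617, 766] is true
  cash reserves ≥ 2 months: 12 ≥ 2 is true
  NOT self-employed: no → true
  loan-to-value ratio < 87.4%: 49.3 < 87.4 is true
  months employed ≥ 102 months: 142 ≥ 102 is true
  debt-to-income ratio < 52.3%: 71.1 < 52.3 is false
  annual income ≥ 29515 USD: 110413 ≥ 29515 is true
  co-signer present: no → false
  property type = secondary: primary == secondary is false
  debt-to-income ratio ≤ 43%: 71.1 ≤ 43 is false
  credit score ≥ 440: 625 ≥ 440 is true
  late payments in last 24 months ≤ 6: 11 ≤ 6 is false
Combine:
[1.3] NOT true = false
[1] true AND true AND false = false
[2] false AND true = false
[3.1] NOT false = true
[3] true AND false = false
[4] true AND true = true
[5.1] NOT true = false
[5] false AND true AND true = false
[6] false AND true AND false = false
[7] false AND false = false
[8.3] NOT false = true
[8] false AND true AND true = false
[root] false OR false OR false OR true OR false OR false OR false OR false = true
Overall: true → approved

Approved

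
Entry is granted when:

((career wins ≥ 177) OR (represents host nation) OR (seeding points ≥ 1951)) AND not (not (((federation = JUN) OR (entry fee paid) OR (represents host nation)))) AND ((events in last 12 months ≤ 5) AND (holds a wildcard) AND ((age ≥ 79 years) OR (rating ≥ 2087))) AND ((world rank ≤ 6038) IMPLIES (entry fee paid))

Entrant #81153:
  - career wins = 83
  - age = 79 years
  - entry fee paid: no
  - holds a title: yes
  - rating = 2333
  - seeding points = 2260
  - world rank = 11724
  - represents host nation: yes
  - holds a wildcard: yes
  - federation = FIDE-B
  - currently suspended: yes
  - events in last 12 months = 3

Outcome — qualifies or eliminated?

Atomic conditions:
  career wins ≥ 177: 83 ≥ 177 is false
  represents host nation: yes → true
  seeding points ≥ 1951: 2260 ≥ 1951 is true
  federation = JUN: FIDE-B == JUN is false
  entry fee paid: no → false
  events in last 12 months ≤ 5: 3 ≤ 5 is true
  holds a wildcard: yes → true
  age ≥ 79 years: 79 ≥ 79 is true
  rating ≥ 2087: 2333 ≥ 2087 is true
  world rank ≤ 6038: 11724 ≤ 6038 is false
Combine:
[1] false OR true OR true = true
[2.1.1] false OR false OR true = true
[2.1] NOT true = false
[2] NOT false = true
[3.3] true OR true = true
[3] true AND true AND true = true
[4] false → false (antecedent false ⇒ implication holds) = true
[root] true AND true AND true AND true = true
Overall: true → qualifies

Qualifies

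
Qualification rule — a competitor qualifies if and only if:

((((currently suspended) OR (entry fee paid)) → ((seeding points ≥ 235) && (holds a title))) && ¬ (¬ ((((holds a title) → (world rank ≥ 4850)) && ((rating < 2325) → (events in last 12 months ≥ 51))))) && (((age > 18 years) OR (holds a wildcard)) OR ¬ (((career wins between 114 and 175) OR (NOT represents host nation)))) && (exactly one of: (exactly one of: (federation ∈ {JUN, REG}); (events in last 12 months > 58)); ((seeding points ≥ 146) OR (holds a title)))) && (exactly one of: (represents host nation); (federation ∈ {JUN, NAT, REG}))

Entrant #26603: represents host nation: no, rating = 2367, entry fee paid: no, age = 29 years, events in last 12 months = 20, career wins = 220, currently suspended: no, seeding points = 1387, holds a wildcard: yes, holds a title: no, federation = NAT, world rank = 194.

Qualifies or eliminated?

Qualifies

Atomic conditions:
  currently suspended: no → false
  entry fee paid: no → false
  seeding points ≥ 235: 1387 ≥ 235 is true
  holds a title: no → false
  world rank ≥ 4850: 194 ≥ 4850 is false
  rating < 2325: 2367 < 2325 is false
  events in last 12 months ≥ 51: 20 ≥ 51 is false
  age > 18 years: 29 > 18 is true
  holds a wildcard: yes → true
  career wins between 114 and 175: 220 in [114, 175] is false
  NOT represents host nation: no → true
  federation ∈ {JUN, REG}: NAT is not in the set → false
  events in last 12 months > 58: 20 > 58 is false
  seeding points ≥ 146: 1387 ≥ 146 is true
  represents host nation: no → false
  federation ∈ {JUN, NAT, REG}: NAT is in the set → true
Combine:
[1.1.1] false OR false = false
[1.1.2] true AND false = false
[1.1] false → false (antecedent false ⇒ implication holds) = true
[1.2.1.1.1] false → false (antecedent false ⇒ implication holds) = true
[1.2.1.1.2] false → false (antecedent false ⇒ implication holds) = true
[1.2.1.1] true AND true = true
[1.2.1] NOT true = false
[1.2] NOT false = true
[1.3.1] true OR true = true
[1.3.2.1] false OR true = true
[1.3.2] NOT true = false
[1.3] true OR false = true
[1.4.1] exactly-one(false, false) = false
[1.4.2] true OR false = true
[1.4] exactly-one(false, true) = true
[1] true AND true AND true AND true = true
[2] exactly-one(false, true) = true
[root] true AND true = true
Overall: true → qualifies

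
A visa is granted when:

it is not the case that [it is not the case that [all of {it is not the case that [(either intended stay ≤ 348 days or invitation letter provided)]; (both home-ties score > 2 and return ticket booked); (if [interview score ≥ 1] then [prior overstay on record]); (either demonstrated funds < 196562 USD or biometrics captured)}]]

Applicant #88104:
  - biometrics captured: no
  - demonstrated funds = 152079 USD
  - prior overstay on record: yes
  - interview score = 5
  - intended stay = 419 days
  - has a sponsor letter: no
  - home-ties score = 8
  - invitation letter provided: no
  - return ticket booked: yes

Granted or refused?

Granted

Atomic conditions:
  intended stay ≤ 348 days: 419 ≤ 348 is false
  invitation letter provided: no → false
  home-ties score > 2: 8 > 2 is true
  return ticket booked: yes → true
  interview score ≥ 1: 5 ≥ 1 is true
  prior overstay on record: yes → true
  demonstrated funds < 196562 USD: 152079 < 196562 is true
  biometrics captured: no → false
Combine:
[1.1.1.1] false OR false = false
[1.1.1] NOT false = true
[1.1.2] true AND true = true
[1.1.3] true → true = true
[1.1.4] true OR false = true
[1.1] true AND true AND true AND true = true
[1] NOT true = false
[root] NOT false = true
Overall: true → granted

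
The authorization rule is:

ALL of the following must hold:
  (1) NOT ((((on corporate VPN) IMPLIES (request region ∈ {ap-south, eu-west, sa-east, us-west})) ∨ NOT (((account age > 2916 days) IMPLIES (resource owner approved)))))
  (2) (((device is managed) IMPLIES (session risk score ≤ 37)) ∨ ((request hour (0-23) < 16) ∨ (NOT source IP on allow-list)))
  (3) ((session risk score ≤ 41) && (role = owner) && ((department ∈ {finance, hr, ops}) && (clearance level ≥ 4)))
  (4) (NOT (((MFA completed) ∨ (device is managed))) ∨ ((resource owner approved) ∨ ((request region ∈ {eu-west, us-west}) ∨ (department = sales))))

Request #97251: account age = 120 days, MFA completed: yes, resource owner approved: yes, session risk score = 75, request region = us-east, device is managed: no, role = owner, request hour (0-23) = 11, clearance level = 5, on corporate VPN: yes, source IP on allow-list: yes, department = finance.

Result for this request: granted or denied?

Atomic conditions:
  on corporate VPN: yes → true
  request region ∈ {ap-south, eu-west, sa-east, us-west}: us-east is not in the set → false
  account age > 2916 days: 120 > 2916 is false
  resource owner approved: yes → true
  device is managed: no → false
  session risk score ≤ 37: 75 ≤ 37 is false
  request hour (0-23) < 16: 11 < 16 is true
  NOT source IP on allow-list: yes → false
  session risk score ≤ 41: 75 ≤ 41 is false
  role = owner: owner == owner is true
  department ∈ {finance, hr, ops}: finance is in the set → true
  clearance level ≥ 4: 5 ≥ 4 is true
  MFA completed: yes → true
  request region ∈ {eu-west, us-west}: us-east is not in the set → false
  department = sales: finance == sales is false
Combine:
[1.1.1] true → false = false
[1.1.2.1] false → true (antecedent false ⇒ implication holds) = true
[1.1.2] NOT true = false
[1.1] false OR false = false
[1] NOT false = true
[2.1] false → false (antecedent false ⇒ implication holds) = true
[2.2] true OR false = true
[2] true OR true = true
[3.3] true AND true = true
[3] false AND true AND true = false
[4.1.1] true OR false = true
[4.1] NOT true = false
[4.2.2] false OR false = false
[4.2] true OR false = true
[4] false OR true = true
[root] true AND true AND false AND true = false
Overall: false → denied

Denied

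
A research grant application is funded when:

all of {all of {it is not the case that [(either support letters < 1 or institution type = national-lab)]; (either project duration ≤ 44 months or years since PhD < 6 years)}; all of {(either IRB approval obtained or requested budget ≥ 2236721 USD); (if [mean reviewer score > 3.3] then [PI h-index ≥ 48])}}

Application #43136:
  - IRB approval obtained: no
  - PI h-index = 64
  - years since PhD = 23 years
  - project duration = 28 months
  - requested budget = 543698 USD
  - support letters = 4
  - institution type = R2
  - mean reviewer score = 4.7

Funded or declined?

Declined

Atomic conditions:
  support letters < 1: 4 < 1 is false
  institution type = national-lab: R2 == national-lab is false
  project duration ≤ 44 months: 28 ≤ 44 is true
  years since PhD < 6 years: 23 < 6 is false
  IRB approval obtained: no → false
  requested budget ≥ 2236721 USD: 543698 ≥ 2236721 is false
  mean reviewer score > 3.3: 4.7 > 3.3 is true
  PI h-index ≥ 48: 64 ≥ 48 is true
Combine:
[1.1.1] false OR false = false
[1.1] NOT false = true
[1.2] true OR false = true
[1] true AND true = true
[2.1] false OR false = false
[2.2] true → true = true
[2] false AND true = false
[root] true AND false = false
Overall: false → declined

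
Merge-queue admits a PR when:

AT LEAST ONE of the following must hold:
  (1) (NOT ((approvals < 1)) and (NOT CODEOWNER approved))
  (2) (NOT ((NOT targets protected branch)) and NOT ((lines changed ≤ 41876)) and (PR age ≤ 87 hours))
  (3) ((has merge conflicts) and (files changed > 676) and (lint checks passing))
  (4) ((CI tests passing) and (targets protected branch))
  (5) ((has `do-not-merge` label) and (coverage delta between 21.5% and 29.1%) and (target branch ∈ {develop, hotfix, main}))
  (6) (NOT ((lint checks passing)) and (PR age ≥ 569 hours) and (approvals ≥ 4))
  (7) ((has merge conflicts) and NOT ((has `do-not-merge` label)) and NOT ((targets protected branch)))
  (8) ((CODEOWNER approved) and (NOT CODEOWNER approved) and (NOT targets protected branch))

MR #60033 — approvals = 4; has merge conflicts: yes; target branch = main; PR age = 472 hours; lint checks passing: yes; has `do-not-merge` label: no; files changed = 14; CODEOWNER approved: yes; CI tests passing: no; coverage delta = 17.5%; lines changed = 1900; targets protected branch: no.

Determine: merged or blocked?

Merged

Atomic conditions:
  approvals < 1: 4 < 1 is false
  NOT CODEOWNER approved: yes → false
  NOT targets protected branch: no → true
  lines changed ≤ 41876: 1900 ≤ 41876 is true
  PR age ≤ 87 hours: 472 ≤ 87 is false
  has merge conflicts: yes → true
  files changed > 676: 14 > 676 is false
  lint checks passing: yes → true
  CI tests passing: no → false
  targets protected branch: no → false
  has `do-not-merge` label: no → false
  coverage delta between 21.5% and 29.1%: 17.5 in [21.5, 29.1] is false
  target branch ∈ {develop, hotfix, main}: main is in the set → true
  PR age ≥ 569 hours: 472 ≥ 569 is false
  approvals ≥ 4: 4 ≥ 4 is true
  CODEOWNER approved: yes → true
Combine:
[1.1] NOT false = true
[1] true AND false = false
[2.1] NOT true = false
[2.2] NOT true = false
[2] false AND false AND false = false
[3] true AND false AND true = false
[4] false AND false = false
[5] false AND false AND true = false
[6.1] NOT true = false
[6] false AND false AND true = false
[7.2] NOT false = true
[7.3] NOT false = true
[7] true AND true AND true = true
[8] true AND false AND true = false
[root] false OR false OR false OR false OR false OR false OR true OR false = true
Overall: true → merged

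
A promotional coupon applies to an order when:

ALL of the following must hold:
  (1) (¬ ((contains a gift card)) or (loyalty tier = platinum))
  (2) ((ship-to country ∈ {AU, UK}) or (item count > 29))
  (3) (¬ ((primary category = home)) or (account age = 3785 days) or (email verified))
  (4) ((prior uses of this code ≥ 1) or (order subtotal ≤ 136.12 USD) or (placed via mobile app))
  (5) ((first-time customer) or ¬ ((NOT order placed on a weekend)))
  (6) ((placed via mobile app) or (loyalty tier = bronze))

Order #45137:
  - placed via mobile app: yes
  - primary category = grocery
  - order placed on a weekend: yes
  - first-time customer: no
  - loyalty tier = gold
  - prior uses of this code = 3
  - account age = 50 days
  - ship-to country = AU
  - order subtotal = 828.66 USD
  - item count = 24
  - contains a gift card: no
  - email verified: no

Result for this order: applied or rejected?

Atomic conditions:
  contains a gift card: no → false
  loyalty tier = platinum: gold == platinum is false
  ship-to country ∈ {AU, UK}: AU is in the set → true
  item count > 29: 24 > 29 is false
  primary category = home: grocery == home is false
  account age = 3785 days: 50 == 3785 is false
  email verified: no → false
  prior uses of this code ≥ 1: 3 ≥ 1 is true
  order subtotal ≤ 136.12 USD: 828.66 ≤ 136.12 is false
  placed via mobile app: yes → true
  first-time customer: no → false
  NOT order placed on a weekend: yes → false
  loyalty tier = bronze: gold == bronze is false
Combine:
[1.1] NOT false = true
[1] true OR false = true
[2] true OR false = true
[3.1] NOT false = true
[3] true OR false OR false = true
[4] true OR false OR true = true
[5.2] NOT false = true
[5] false OR true = true
[6] true OR false = true
[root] true AND true AND true AND true AND true AND true = true
Overall: true → applied

Applied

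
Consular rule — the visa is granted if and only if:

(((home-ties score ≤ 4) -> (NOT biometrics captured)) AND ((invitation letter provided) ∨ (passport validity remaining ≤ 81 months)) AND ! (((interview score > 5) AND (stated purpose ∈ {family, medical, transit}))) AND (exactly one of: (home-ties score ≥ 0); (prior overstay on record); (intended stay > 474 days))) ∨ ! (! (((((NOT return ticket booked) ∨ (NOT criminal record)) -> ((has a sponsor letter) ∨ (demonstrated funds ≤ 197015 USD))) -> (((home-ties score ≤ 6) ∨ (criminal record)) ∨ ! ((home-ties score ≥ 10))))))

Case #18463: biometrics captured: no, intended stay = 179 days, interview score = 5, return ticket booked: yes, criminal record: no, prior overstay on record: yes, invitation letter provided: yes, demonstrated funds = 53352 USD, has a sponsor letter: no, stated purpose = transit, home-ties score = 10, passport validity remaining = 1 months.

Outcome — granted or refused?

Refused

Atomic conditions:
  home-ties score ≤ 4: 10 ≤ 4 is false
  NOT biometrics captured: no → true
  invitation letter provided: yes → true
  passport validity remaining ≤ 81 months: 1 ≤ 81 is true
  interview score > 5: 5 > 5 is false
  stated purpose ∈ {family, medical, transit}: transit is in the set → true
  home-ties score ≥ 0: 10 ≥ 0 is true
  prior overstay on record: yes → true
  intended stay > 474 days: 179 > 474 is false
  NOT return ticket booked: yes → false
  NOT criminal record: no → true
  has a sponsor letter: no → false
  demonstrated funds ≤ 197015 USD: 53352 ≤ 197015 is true
  home-ties score ≤ 6: 10 ≤ 6 is false
  criminal record: no → false
  home-ties score ≥ 10: 10 ≥ 10 is true
Combine:
[1.1] false → true (antecedent false ⇒ implication holds) = true
[1.2] true OR true = true
[1.3.1] false AND true = false
[1.3] NOT false = true
[1.4] exactly-one(true, true, false) = false
[1] true AND true AND true AND false = false
[2.1.1.1.1] false OR true = true
[2.1.1.1.2] false OR true = true
[2.1.1.1] true → true = true
[2.1.1.2.1] false OR false = false
[2.1.1.2.2] NOT true = false
[2.1.1.2] false OR false = false
[2.1.1] true → false = false
[2.1] NOT false = true
[2] NOT true = false
[root] false OR false = false
Overall: false → refused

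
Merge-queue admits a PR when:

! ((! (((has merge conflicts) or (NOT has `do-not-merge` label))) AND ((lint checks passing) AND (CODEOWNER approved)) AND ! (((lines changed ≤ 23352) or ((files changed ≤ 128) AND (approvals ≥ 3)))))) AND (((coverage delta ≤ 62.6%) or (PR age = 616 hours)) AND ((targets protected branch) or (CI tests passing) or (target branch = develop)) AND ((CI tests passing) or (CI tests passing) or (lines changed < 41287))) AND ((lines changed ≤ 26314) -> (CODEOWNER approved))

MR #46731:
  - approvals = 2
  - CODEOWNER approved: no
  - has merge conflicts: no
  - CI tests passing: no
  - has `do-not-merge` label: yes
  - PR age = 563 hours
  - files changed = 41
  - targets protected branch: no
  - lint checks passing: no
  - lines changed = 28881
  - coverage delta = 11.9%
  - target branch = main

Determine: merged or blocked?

Atomic conditions:
  has merge conflicts: no → false
  NOT has `do-not-merge` label: yes → false
  lint checks passing: no → false
  CODEOWNER approved: no → false
  lines changed ≤ 23352: 28881 ≤ 23352 is false
  files changed ≤ 128: 41 ≤ 128 is true
  approvals ≥ 3: 2 ≥ 3 is false
  coverage delta ≤ 62.6%: 11.9 ≤ 62.6 is true
  PR age = 616 hours: 563 == 616 is false
  targets protected branch: no → false
  CI tests passing: no → false
  target branch = develop: main == develop is false
  lines changed < 41287: 28881 < 41287 is true
  lines changed ≤ 26314: 28881 ≤ 26314 is false
Combine:
[1.1.1.1] false OR false = false
[1.1.1] NOT false = true
[1.1.2] false AND false = false
[1.1.3.1.2] true AND false = false
[1.1.3.1] false OR false = false
[1.1.3] NOT false = true
[1.1] true AND false AND true = false
[1] NOT false = true
[2.1] true OR false = true
[2.2] false OR false OR false = false
[2.3] false OR false OR true = true
[2] true AND false AND true = false
[3] false → false (antecedent false ⇒ implication holds) = true
[root] true AND false AND true = false
Overall: false → blocked

Blocked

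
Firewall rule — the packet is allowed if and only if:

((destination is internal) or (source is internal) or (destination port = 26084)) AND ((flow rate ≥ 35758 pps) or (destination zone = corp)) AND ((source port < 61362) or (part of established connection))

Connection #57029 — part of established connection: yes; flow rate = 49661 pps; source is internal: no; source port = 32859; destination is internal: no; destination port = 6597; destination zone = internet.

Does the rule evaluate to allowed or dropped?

Dropped

Atomic conditions:
  destination is internal: no → false
  source is internal: no → false
  destination port = 26084: 6597 == 26084 is false
  flow rate ≥ 35758 pps: 49661 ≥ 35758 is true
  destination zone = corp: internet == corp is false
  source port < 61362: 32859 < 61362 is true
  part of established connection: yes → true
Combine:
[1] false OR false OR false = false
[2] true OR false = true
[3] true OR true = true
[root] false AND true AND true = false
Overall: false → dropped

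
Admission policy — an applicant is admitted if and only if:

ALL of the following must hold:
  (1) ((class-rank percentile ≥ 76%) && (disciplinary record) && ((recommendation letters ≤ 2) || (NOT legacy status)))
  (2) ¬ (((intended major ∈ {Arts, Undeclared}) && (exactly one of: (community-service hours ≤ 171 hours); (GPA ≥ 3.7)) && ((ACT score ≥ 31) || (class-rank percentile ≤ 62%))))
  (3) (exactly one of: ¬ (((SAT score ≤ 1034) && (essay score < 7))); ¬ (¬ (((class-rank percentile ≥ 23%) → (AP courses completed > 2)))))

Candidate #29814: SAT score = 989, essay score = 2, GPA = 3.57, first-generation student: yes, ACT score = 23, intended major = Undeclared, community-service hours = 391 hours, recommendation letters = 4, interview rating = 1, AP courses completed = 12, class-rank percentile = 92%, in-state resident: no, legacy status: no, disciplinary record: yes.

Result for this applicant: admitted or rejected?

Atomic conditions:
  class-rank percentile ≥ 76%: 92 ≥ 76 is true
  disciplinary record: yes → true
  recommendation letters ≤ 2: 4 ≤ 2 is false
  NOT legacy status: no → true
  intended major ∈ {Arts, Undeclared}: Undeclared is in the set → true
  community-service hours ≤ 171 hours: 391 ≤ 171 is false
  GPA ≥ 3.7: 3.57 ≥ 3.7 is false
  ACT score ≥ 31: 23 ≥ 31 is false
  class-rank percentile ≤ 62%: 92 ≤ 62 is false
  SAT score ≤ 1034: 989 ≤ 1034 is true
  essay score < 7: 2 < 7 is true
  class-rank percentile ≥ 23%: 92 ≥ 23 is true
  AP courses completed > 2: 12 > 2 is true
Combine:
[1.3] false OR true = true
[1] true AND true AND true = true
[2.1.2] exactly-one(false, false) = false
[2.1.3] false OR false = false
[2.1] true AND false AND false = false
[2] NOT false = true
[3.1.1] true AND true = true
[3.1] NOT true = false
[3.2.1.1] true → true = true
[3.2.1] NOT true = false
[3.2] NOT false = true
[3] exactly-one(false, true) = true
[root] true AND true AND true = true
Overall: true → admitted

Admitted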